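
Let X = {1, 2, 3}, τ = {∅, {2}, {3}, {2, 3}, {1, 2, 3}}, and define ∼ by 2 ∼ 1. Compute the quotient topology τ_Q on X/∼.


X/∼ = {[1=2], [3]}; |τ_Q| = 3.

Equivalence classes: [1=2], [3].
Quotient map π: X → X/∼ sends 1 ↦ [1=2], 2 ↦ [1=2], 3 ↦ [3].
For each subset V ⊆ X/∼, compute π^{-1}(V) ⊆ X and check whether π^{-1}(V) ∈ τ. V is open in τ_Q iff π^{-1}(V) ∈ τ.
  V = {}: π^{-1}(V) = ∅ ∈ τ ✓.
  V = {[1=2]}: π^{-1}(V) = {1, 2} ∉ τ ✗.
  V = {[3]}: π^{-1}(V) = {3} ∈ τ ✓.
  V = {[1=2], [3]}: π^{-1}(V) = {1, 2, 3} ∈ τ ✓.
Open sets in the quotient: τ_Q = {{}, {[3]}, {[1=2], [3]}} (3 elements).


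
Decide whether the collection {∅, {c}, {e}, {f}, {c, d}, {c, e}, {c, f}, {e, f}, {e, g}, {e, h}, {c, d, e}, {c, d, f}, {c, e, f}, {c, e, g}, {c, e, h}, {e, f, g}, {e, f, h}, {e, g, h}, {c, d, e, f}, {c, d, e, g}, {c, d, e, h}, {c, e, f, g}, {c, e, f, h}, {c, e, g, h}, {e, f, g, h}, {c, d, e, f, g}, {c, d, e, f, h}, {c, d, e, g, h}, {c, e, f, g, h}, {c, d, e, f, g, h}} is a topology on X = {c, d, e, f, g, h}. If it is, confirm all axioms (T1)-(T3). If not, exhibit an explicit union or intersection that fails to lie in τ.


τ IS a topology on X.

Axiom (T1): ∅ ∈ τ? Yes; X ∈ τ? Yes.
Axiom (T2/T3): check pairwise unions and intersections of members of τ.
All pairwise intersections and unions checked — each lies in τ. Therefore τ satisfies (T1), (T2), (T3): it IS a topology on X.


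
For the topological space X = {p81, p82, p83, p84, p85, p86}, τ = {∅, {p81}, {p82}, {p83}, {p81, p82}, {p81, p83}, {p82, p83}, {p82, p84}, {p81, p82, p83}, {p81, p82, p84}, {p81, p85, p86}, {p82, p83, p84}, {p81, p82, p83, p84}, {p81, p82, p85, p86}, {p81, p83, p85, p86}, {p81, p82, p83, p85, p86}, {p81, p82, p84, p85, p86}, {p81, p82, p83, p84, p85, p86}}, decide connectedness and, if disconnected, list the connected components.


(X, τ) is disconnected; components = [{p83}, {p82, p84}, {p81, p85, p86}].

Find clopen sets (U ∈ τ with X ∖ U ∈ τ):
  U = ∅, X ∖ U = {p81, p82, p83, p84, p85, p86} — both open, so U is clopen.
  U = {p83}, X ∖ U = {p81, p82, p84, p85, p86} — both open, so U is clopen.
  U = {p82, p84}, X ∖ U = {p81, p83, p85, p86} — both open, so U is clopen.
  U = {p81, p85, p86}, X ∖ U = {p82, p83, p84} — both open, so U is clopen.
  U = {p82, p83, p84}, X ∖ U = {p81, p85, p86} — both open, so U is clopen.
  U = {p81, p83, p85, p86}, X ∖ U = {p82, p84} — both open, so U is clopen.
  U = {p81, p82, p84, p85, p86}, X ∖ U = {p83} — both open, so U is clopen.
  U = {p81, p82, p83, p84, p85, p86}, X ∖ U = ∅ — both open, so U is clopen.
Nontrivial clopen(s) exist: e.g. {p81, p85, p86}. So (X, τ) is disconnected.
Compute connected components by grouping points that agree on all clopens:
  component: {p83}
  component: {p82, p84}
  component: {p81, p85, p86}


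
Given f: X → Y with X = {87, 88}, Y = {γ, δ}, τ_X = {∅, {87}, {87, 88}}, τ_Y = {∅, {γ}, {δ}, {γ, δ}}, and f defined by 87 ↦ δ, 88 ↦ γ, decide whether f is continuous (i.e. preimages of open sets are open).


f is NOT continuous.

Compute f^{-1}(U) for each U ∈ τ_Y:
  U = ∅: f^{-1}(U) = ∅ ∈ τ_X ✓.
  U = {γ}: f^{-1}(U) = {88} ∉ τ_X ✗.
  U = {δ}: f^{-1}(U) = {87} ∈ τ_X ✓.
  U = {γ, δ}: f^{-1}(U) = {87, 88} ∈ τ_X ✓.
Found U = {γ} with f^{-1}(U) = {88} not in τ_X. Therefore f is NOT continuous.


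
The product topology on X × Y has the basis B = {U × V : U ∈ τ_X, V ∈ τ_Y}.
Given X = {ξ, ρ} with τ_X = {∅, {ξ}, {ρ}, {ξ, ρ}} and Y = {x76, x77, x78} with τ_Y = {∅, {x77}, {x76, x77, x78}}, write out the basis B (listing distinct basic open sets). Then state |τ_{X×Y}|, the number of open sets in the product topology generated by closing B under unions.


Basis B = {∅ × ∅, {ξ} × {x77}, {ρ} × {x77}, {ξ, ρ} × {x77}, {ξ} × {x76, x77, x78}, {ρ} × {x76, x77, x78}, {ξ, ρ} × {x76, x77, x78}}; |τ_{X×Y}| = 9.

Enumerate products U × V with U ∈ τ_X, V ∈ τ_Y (deduplicated):
  ∅ × ∅ = {} (∅)
  {ξ} × {x77} = {(ξ,x77)}
  {ρ} × {x77} = {(ρ,x77)}
  {ξ, ρ} × {x77} = {(ξ,x77), (ρ,x77)}
  {ξ} × {x76, x77, x78} = {(ξ,x76), (ξ,x77), (ξ,x78)}
  {ρ} × {x76, x77, x78} = {(ρ,x76), (ρ,x77), (ρ,x78)}
  {ξ, ρ} × {x76, x77, x78} = {(ξ,x76), (ξ,x77), (ξ,x78), (ρ,x76), (ρ,x77), (ρ,x78)}
These 7 distinct sets form the basis B.
Close under arbitrary unions to get τ_{X×Y}; counting gives |τ_{X×Y}| = 9.


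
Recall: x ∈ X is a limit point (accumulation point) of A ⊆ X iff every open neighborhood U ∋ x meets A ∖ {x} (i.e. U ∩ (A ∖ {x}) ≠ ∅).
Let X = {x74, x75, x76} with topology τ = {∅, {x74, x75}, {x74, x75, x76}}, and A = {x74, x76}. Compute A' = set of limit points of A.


A' = {x75, x76}

For each x ∈ X, list the open sets U ∈ τ with x ∈ U, then check whether U ∩ (A ∖ {x}) ≠ ∅ for every such U.
  x = x74: open {x74, x75} ∋ x has {x74, x75} ∩ (A ∖ {x74}) = ∅, so x is NOT a limit point.
  x = x75: opens ∋ x are {x74, x75}, {x74, x75, x76}; each meets A ∖ {x75}, so x IS a limit point.
  x = x76: opens ∋ x are {x74, x75, x76}; each meets A ∖ {x76}, so x IS a limit point.
Collecting: A' = {x75, x76}.


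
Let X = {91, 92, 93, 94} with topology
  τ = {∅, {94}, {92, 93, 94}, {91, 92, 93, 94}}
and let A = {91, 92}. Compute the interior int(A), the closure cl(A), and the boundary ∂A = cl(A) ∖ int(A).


int(A) = ∅, cl(A) = {91, 92, 93}, ∂A = {91, 92, 93}.

Closed sets in (X, τ) are complements of opens:
  closed(X, τ) = {∅, {91}, {91, 92, 93}, {91, 92, 93, 94}}.
int(A) = ⋃ {U ∈ τ : U ⊆ A}. Opens contained in A: ∅.
Taking the union of these: int(A) = ∅.
cl(A) = ⋂ {C closed : A ⊆ C}. Closed sets containing A: {91, 92, 93}, {91, 92, 93, 94}.
Intersecting these: cl(A) = {91, 92, 93}.
∂A = cl(A) ∖ int(A) = {91, 92, 93} ∖ ∅ = {91, 92, 93}.


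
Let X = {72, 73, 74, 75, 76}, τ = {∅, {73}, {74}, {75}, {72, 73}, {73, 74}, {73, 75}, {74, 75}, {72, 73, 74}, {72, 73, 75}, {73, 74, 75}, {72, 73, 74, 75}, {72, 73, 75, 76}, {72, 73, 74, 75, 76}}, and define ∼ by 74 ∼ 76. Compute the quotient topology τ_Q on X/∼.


X/∼ = {[72], [73], [74=76], [75]}; |τ_Q| = 7.

Equivalence classes: [72], [73], [74=76], [75].
Quotient map π: X → X/∼ sends 72 ↦ [72], 73 ↦ [73], 74 ↦ [74=76], 75 ↦ [75], 76 ↦ [74=76].
For each subset V ⊆ X/∼, compute π^{-1}(V) ⊆ X and check whether π^{-1}(V) ∈ τ. V is open in τ_Q iff π^{-1}(V) ∈ τ.
  V = {}: π^{-1}(V) = ∅ ∈ τ ✓.
  V = {[72]}: π^{-1}(V) = {72} ∉ τ ✗.
  V = {[73]}: π^{-1}(V) = {73} ∈ τ ✓.
  V = {[72], [73]}: π^{-1}(V) = {72, 73} ∈ τ ✓.
  V = {[74=76]}: π^{-1}(V) = {74, 76} ∉ τ ✗.
  V = {[72], [74=76]}: π^{-1}(V) = {72, 74, 76} ∉ τ ✗.
  V = {[73], [74=76]}: π^{-1}(V) = {73, 74, 76} ∉ τ ✗.
  V = {[72], [73], [74=76]}: π^{-1}(V) = {72, 73, 74, 76} ∉ τ ✗.
  V = {[75]}: π^{-1}(V) = {75} ∈ τ ✓.
  V = {[72], [75]}: π^{-1}(V) = {72, 75} ∉ τ ✗.
  V = {[73], [75]}: π^{-1}(V) = {73, 75} ∈ τ ✓.
  V = {[72], [73], [75]}: π^{-1}(V) = {72, 73, 75} ∈ τ ✓.
  V = {[74=76], [75]}: π^{-1}(V) = {74, 75, 76} ∉ τ ✗.
  V = {[72], [74=76], [75]}: π^{-1}(V) = {72, 74, 75, 76} ∉ τ ✗.
  V = {[73], [74=76], [75]}: π^{-1}(V) = {73, 74, 75, 76} ∉ τ ✗.
  V = {[72], [73], [74=76], [75]}: π^{-1}(V) = {72, 73, 74, 75, 76} ∈ τ ✓.
Open sets in the quotient: τ_Q = {{}, {[73]}, {[72], [73]}, {[75]}, {[73], [75]}, {[72], [73], [75]}, {[72], [73], [74=76], [75]}} (7 elements).


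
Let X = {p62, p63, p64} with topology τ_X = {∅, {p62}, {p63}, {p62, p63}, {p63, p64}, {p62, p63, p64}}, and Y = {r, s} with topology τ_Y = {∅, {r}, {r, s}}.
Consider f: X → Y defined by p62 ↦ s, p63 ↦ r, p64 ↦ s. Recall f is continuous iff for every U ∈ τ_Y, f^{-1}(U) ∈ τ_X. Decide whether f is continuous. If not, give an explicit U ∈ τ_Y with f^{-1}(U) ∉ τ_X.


f IS continuous.

Compute f^{-1}(U) for each U ∈ τ_Y:
  U = ∅: f^{-1}(U) = ∅ ∈ τ_X ✓.
  U = {r}: f^{-1}(U) = {p63} ∈ τ_X ✓.
  U = {r, s}: f^{-1}(U) = {p62, p63, p64} ∈ τ_X ✓.
Every preimage lies in τ_X, so f IS continuous.


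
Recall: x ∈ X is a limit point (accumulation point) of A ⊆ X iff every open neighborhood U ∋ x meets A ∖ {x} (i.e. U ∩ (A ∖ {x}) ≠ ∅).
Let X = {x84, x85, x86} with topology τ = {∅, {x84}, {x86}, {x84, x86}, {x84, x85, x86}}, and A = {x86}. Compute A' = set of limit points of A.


A' = {x85}

For each x ∈ X, list the open sets U ∈ τ with x ∈ U, then check whether U ∩ (A ∖ {x}) ≠ ∅ for every such U.
  x = x84: open {x84} ∋ x has {x84} ∩ (A ∖ {x84}) = ∅, so x is NOT a limit point.
  x = x85: opens ∋ x are {x84, x85, x86}; each meets A ∖ {x85}, so x IS a limit point.
  x = x86: open {x86} ∋ x has {x86} ∩ (A ∖ {x86}) = ∅, so x is NOT a limit point.
Collecting: A' = {x85}.


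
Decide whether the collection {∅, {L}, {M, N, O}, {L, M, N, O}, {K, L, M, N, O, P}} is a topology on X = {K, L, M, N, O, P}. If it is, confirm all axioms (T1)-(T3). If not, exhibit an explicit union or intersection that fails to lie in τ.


τ IS a topology on X.

Axiom (T1): ∅ ∈ τ? Yes; X ∈ τ? Yes.
Axiom (T2/T3): check pairwise unions and intersections of members of τ.
All pairwise intersections and unions checked — each lies in τ. Therefore τ satisfies (T1), (T2), (T3): it IS a topology on X.


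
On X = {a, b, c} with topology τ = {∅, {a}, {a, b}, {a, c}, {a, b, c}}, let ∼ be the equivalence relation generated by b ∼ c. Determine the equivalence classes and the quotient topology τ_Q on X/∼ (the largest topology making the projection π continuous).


X/∼ = {[a], [b=c]}; |τ_Q| = 3.

Equivalence classes: [a], [b=c].
Quotient map π: X → X/∼ sends a ↦ [a], b ↦ [b=c], c ↦ [b=c].
For each subset V ⊆ X/∼, compute π^{-1}(V) ⊆ X and check whether π^{-1}(V) ∈ τ. V is open in τ_Q iff π^{-1}(V) ∈ τ.
  V = {}: π^{-1}(V) = ∅ ∈ τ ✓.
  V = {[a]}: π^{-1}(V) = {a} ∈ τ ✓.
  V = {[b=c]}: π^{-1}(V) = {b, c} ∉ τ ✗.
  V = {[a], [b=c]}: π^{-1}(V) = {a, b, c} ∈ τ ✓.
Open sets in the quotient: τ_Q = {{}, {[a]}, {[a], [b=c]}} (3 elements).


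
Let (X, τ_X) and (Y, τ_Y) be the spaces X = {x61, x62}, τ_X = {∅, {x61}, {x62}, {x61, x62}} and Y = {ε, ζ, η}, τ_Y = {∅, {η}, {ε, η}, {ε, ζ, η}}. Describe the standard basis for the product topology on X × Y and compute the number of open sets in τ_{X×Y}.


Basis B = {∅ × ∅, {x61} × {η}, {x62} × {η}, {x61} × {ε, η}, {x61, x62} × {η}, {x62} × {ε, η}, {x61} × {ε, ζ, η}, {x62} × {ε, ζ, η}, {x61, x62} × {ε, η}, {x61, x62} × {ε, ζ, η}}; |τ_{X×Y}| = 16.

Enumerate products U × V with U ∈ τ_X, V ∈ τ_Y (deduplicated):
  ∅ × ∅ = {} (∅)
  {x61} × {η} = {(x61,η)}
  {x62} × {η} = {(x62,η)}
  {x61} × {ε, η} = {(x61,ε), (x61,η)}
  {x61, x62} × {η} = {(x61,η), (x62,η)}
  {x62} × {ε, η} = {(x62,ε), (x62,η)}
  {x61} × {ε, ζ, η} = {(x61,ε), (x61,ζ), (x61,η)}
  {x62} × {ε, ζ, η} = {(x62,ε), (x62,ζ), (x62,η)}
  {x61, x62} × {ε, η} = {(x61,ε), (x61,η), (x62,ε), (x62,η)}
  {x61, x62} × {ε, ζ, η} = {(x61,ε), (x61,ζ), (x61,η), (x62,ε), (x62,ζ), (x62,η)}
These 10 distinct sets form the basis B.
Close under arbitrary unions to get τ_{X×Y}; counting gives |τ_{X×Y}| = 16.


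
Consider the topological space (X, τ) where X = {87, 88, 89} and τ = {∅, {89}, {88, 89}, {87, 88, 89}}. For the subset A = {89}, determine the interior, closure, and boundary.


int(A) = {89}, cl(A) = {87, 88, 89}, ∂A = {87, 88}.

Closed sets in (X, τ) are complements of opens:
  closed(X, τ) = {∅, {87}, {87, 88}, {87, 88, 89}}.
int(A) = ⋃ {U ∈ τ : U ⊆ A}. Opens contained in A: ∅, {89}.
Taking the union of these: int(A) = {89}.
cl(A) = ⋂ {C closed : A ⊆ C}. Closed sets containing A: {87, 88, 89}.
Intersecting these: cl(A) = {87, 88, 89}.
∂A = cl(A) ∖ int(A) = {87, 88, 89} ∖ {89} = {87, 88}.


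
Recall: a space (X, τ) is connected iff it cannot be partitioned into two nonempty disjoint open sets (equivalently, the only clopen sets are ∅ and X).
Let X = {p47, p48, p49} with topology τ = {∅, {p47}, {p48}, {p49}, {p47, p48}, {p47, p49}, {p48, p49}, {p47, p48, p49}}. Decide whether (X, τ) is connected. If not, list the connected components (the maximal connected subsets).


(X, τ) is disconnected; components = [{p47}, {p48}, {p49}].

Find clopen sets (U ∈ τ with X ∖ U ∈ τ):
  U = ∅, X ∖ U = {p47, p48, p49} — both open, so U is clopen.
  U = {p47}, X ∖ U = {p48, p49} — both open, so U is clopen.
  U = {p48}, X ∖ U = {p47, p49} — both open, so U is clopen.
  U = {p49}, X ∖ U = {p47, p48} — both open, so U is clopen.
  U = {p47, p48}, X ∖ U = {p49} — both open, so U is clopen.
  U = {p47, p49}, X ∖ U = {p48} — both open, so U is clopen.
  U = {p48, p49}, X ∖ U = {p47} — both open, so U is clopen.
  U = {p47, p48, p49}, X ∖ U = ∅ — both open, so U is clopen.
Nontrivial clopen(s) exist: e.g. {p47, p48}. So (X, τ) is disconnected.
Compute connected components by grouping points that agree on all clopens:
  component: {p47}
  component: {p48}
  component: {p49}


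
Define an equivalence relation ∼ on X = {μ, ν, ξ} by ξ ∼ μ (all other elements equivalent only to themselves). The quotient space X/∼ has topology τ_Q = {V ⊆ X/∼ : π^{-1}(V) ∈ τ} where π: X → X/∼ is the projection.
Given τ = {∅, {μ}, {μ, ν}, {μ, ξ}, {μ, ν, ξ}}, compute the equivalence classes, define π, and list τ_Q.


X/∼ = {[μ=ξ], [ν]}; |τ_Q| = 3.

Equivalence classes: [μ=ξ], [ν].
Quotient map π: X → X/∼ sends μ ↦ [μ=ξ], ν ↦ [ν], ξ ↦ [μ=ξ].
For each subset V ⊆ X/∼, compute π^{-1}(V) ⊆ X and check whether π^{-1}(V) ∈ τ. V is open in τ_Q iff π^{-1}(V) ∈ τ.
  V = {}: π^{-1}(V) = ∅ ∈ τ ✓.
  V = {[μ=ξ]}: π^{-1}(V) = {μ, ξ} ∈ τ ✓.
  V = {[ν]}: π^{-1}(V) = {ν} ∉ τ ✗.
  V = {[μ=ξ], [ν]}: π^{-1}(V) = {μ, ν, ξ} ∈ τ ✓.
Open sets in the quotient: τ_Q = {{}, {[μ=ξ]}, {[μ=ξ], [ν]}} (3 elements).


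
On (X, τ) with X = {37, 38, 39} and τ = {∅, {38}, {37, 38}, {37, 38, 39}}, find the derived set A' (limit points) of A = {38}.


A' = {37, 39}

For each x ∈ X, list the open sets U ∈ τ with x ∈ U, then check whether U ∩ (A ∖ {x}) ≠ ∅ for every such U.
  x = 37: opens ∋ x are {37, 38}, {37, 38, 39}; each meets A ∖ {37}, so x IS a limit point.
  x = 38: open {38} ∋ x has {38} ∩ (A ∖ {38}) = ∅, so x is NOT a limit point.
  x = 39: opens ∋ x are {37, 38, 39}; each meets A ∖ {39}, so x IS a limit point.
Collecting: A' = {37, 39}.


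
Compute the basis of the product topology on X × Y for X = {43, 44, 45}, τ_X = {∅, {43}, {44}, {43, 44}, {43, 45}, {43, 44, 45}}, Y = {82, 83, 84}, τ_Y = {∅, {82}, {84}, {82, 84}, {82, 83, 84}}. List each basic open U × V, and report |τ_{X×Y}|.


Basis B = {∅ × ∅, {43} × {82}, {43} × {84}, {44} × {82}, {44} × {84}, {43} × {82, 84}, {43, 44} × {82}, {43, 45} × {82}, {43, 44} × {84}, {43, 45} × {84}, {44} × {82, 84}, {43} × {82, 83, 84}, {43, 44, 45} × {82}, {43, 44, 45} × {84}, {44} × {82, 83, 84}, {43, 44} × {82, 84}, {43, 45} × {82, 84}, {43, 44} × {82, 83, 84}, {43, 45} × {82, 83, 84}, {43, 44, 45} × {82, 84}, {43, 44, 45} × {82, 83, 84}}; |τ_{X×Y}| = 70.

Enumerate products U × V with U ∈ τ_X, V ∈ τ_Y (deduplicated):
  ∅ × ∅ = {} (∅)
  {43} × {82} = {(43,82)}
  {43} × {84} = {(43,84)}
  {44} × {82} = {(44,82)}
  {44} × {84} = {(44,84)}
  {43} × {82, 84} = {(43,82), (43,84)}
  {43, 44} × {82} = {(43,82), (44,82)}
  {43, 45} × {82} = {(43,82), (45,82)}
  {43, 44} × {84} = {(43,84), (44,84)}
  {43, 45} × {84} = {(43,84), (45,84)}
  {44} × {82, 84} = {(44,82), (44,84)}
  {43} × {82, 83, 84} = {(43,82), (43,83), (43,84)}
  {43, 44, 45} × {82} = {(43,82), (44,82), (45,82)}
  {43, 44, 45} × {84} = {(43,84), (44,84), (45,84)}
  {44} × {82, 83, 84} = {(44,82), (44,83), (44,84)}
  {43, 44} × {82, 84} = {(43,82), (43,84), (44,82), (44,84)}
  {43, 45} × {82, 84} = {(43,82), (43,84), (45,82), (45,84)}
  {43, 44} × {82, 83, 84} = {(43,82), (43,83), (43,84), (44,82), (44,83), (44,84)}
  {43, 45} × {82, 83, 84} = {(43,82), (43,83), (43,84), (45,82), (45,83), (45,84)}
  {43, 44, 45} × {82, 84} = {(43,82), (43,84), (44,82), (44,84), (45,82), (45,84)}
  {43, 44, 45} × {82, 83, 84} = {(43,82), (43,83), (43,84), (44,82), (44,83), (44,84), (45,82), (45,83), (45,84)}
These 21 distinct sets form the basis B.
Close under arbitrary unions to get τ_{X×Y}; counting gives |τ_{X×Y}| = 70.


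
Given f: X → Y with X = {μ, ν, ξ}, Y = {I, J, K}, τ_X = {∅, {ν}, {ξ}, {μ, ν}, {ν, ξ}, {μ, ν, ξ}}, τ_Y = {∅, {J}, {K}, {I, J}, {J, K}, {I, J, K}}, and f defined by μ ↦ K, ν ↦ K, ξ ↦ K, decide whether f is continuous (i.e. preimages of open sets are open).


f IS continuous.

Compute f^{-1}(U) for each U ∈ τ_Y:
  U = ∅: f^{-1}(U) = ∅ ∈ τ_X ✓.
  U = {J}: f^{-1}(U) = ∅ ∈ τ_X ✓.
  U = {K}: f^{-1}(U) = {μ, ν, ξ} ∈ τ_X ✓.
  U = {I, J}: f^{-1}(U) = ∅ ∈ τ_X ✓.
  U = {J, K}: f^{-1}(U) = {μ, ν, ξ} ∈ τ_X ✓.
  U = {I, J, K}: f^{-1}(U) = {μ, ν, ξ} ∈ τ_X ✓.
Every preimage lies in τ_X, so f IS continuous.


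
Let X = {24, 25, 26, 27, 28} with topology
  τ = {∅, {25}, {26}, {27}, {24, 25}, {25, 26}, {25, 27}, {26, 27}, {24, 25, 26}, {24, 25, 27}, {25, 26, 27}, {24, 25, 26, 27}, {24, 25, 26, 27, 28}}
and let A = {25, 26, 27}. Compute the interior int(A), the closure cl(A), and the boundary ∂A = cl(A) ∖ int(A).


int(A) = {25, 26, 27}, cl(A) = {24, 25, 26, 27, 28}, ∂A = {24, 28}.

Closed sets in (X, τ) are complements of opens:
  closed(X, τ) = {∅, {28}, {24, 28}, {26, 28}, {27, 28}, {24, 25, 28}, {24, 26, 28}, {24, 27, 28}, {26, 27, 28}, {24, 25, 26, 28}, {24, 25, 27, 28}, {24, 26, 27, 28}, {24, 25, 26, 27, 28}}.
int(A) = ⋃ {U ∈ τ : U ⊆ A}. Opens contained in A: ∅, {25}, {26}, {27}, {25, 26}, {25, 27}, {26, 27}, {25, 26, 27}.
Taking the union of these: int(A) = {25, 26, 27}.
cl(A) = ⋂ {C closed : A ⊆ C}. Closed sets containing A: {24, 25, 26, 27, 28}.
Intersecting these: cl(A) = {24, 25, 26, 27, 28}.
∂A = cl(A) ∖ int(A) = {24, 25, 26, 27, 28} ∖ {25, 26, 27} = {24, 28}.


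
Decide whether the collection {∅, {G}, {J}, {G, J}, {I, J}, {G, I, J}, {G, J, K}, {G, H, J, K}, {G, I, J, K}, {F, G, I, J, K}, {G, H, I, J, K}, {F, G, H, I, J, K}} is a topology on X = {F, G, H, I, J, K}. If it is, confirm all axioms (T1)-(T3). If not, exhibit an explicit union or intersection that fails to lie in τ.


τ IS a topology on X.

Axiom (T1): ∅ ∈ τ? Yes; X ∈ τ? Yes.
Axiom (T2/T3): check pairwise unions and intersections of members of τ.
All pairwise intersections and unions checked — each lies in τ. Therefore τ satisfies (T1), (T2), (T3): it IS a topology on X.


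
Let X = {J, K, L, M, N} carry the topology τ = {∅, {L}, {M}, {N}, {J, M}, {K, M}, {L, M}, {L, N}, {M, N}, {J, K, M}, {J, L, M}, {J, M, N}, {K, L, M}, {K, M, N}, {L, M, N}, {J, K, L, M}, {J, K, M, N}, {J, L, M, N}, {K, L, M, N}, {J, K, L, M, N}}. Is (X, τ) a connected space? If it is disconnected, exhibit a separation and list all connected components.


(X, τ) is disconnected; components = [{L}, {N}, {J, K, M}].

Find clopen sets (U ∈ τ with X ∖ U ∈ τ):
  U = ∅, X ∖ U = {J, K, L, M, N} — both open, so U is clopen.
  U = {L}, X ∖ U = {J, K, M, N} — both open, so U is clopen.
  U = {N}, X ∖ U = {J, K, L, M} — both open, so U is clopen.
  U = {L, N}, X ∖ U = {J, K, M} — both open, so U is clopen.
  U = {J, K, M}, X ∖ U = {L, N} — both open, so U is clopen.
  U = {J, K, L, M}, X ∖ U = {N} — both open, so U is clopen.
  U = {J, K, M, N}, X ∖ U = {L} — both open, so U is clopen.
  U = {J, K, L, M, N}, X ∖ U = ∅ — both open, so U is clopen.
Nontrivial clopen(s) exist: e.g. {N}. So (X, τ) is disconnected.
Compute connected components by grouping points that agree on all clopens:
  component: {L}
  component: {N}
  component: {J, K, M}


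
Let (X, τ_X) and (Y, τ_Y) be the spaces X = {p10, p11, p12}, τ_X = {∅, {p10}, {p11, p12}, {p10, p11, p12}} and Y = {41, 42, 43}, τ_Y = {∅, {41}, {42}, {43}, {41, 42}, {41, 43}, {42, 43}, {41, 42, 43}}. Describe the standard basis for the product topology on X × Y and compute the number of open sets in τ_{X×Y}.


Basis B = {∅ × ∅, {p10} × {41}, {p10} × {42}, {p10} × {43}, {p10} × {41, 42}, {p10} × {41, 43}, {p10} × {42, 43}, {p11, p12} × {41}, {p11, p12} × {42}, {p11, p12} × {43}, {p10} × {41, 42, 43}, {p10, p11, p12} × {41}, {p10, p11, p12} × {42}, {p10, p11, p12} × {43}, {p11, p12} × {41, 42}, {p11, p12} × {41, 43}, {p11, p12} × {42, 43}, {p10, p11, p12} × {41, 42}, {p10, p11, p12} × {41, 43}, {p10, p11, p12} × {42, 43}, {p11, p12} × {41, 42, 43}, {p10, p11, p12} × {41, 42, 43}}; |τ_{X×Y}| = 64.

Enumerate products U × V with U ∈ τ_X, V ∈ τ_Y (deduplicated):
  ∅ × ∅ = {} (∅)
  {p10} × {41} = {(p10,41)}
  {p10} × {42} = {(p10,42)}
  {p10} × {43} = {(p10,43)}
  {p10} × {41, 42} = {(p10,41), (p10,42)}
  {p10} × {41, 43} = {(p10,41), (p10,43)}
  {p10} × {42, 43} = {(p10,42), (p10,43)}
  {p11, p12} × {41} = {(p11,41), (p12,41)}
  {p11, p12} × {42} = {(p11,42), (p12,42)}
  {p11, p12} × {43} = {(p11,43), (p12,43)}
  {p10} × {41, 42, 43} = {(p10,41), (p10,42), (p10,43)}
  {p10, p11, p12} × {41} = {(p10,41), (p11,41), (p12,41)}
  {p10, p11, p12} × {42} = {(p10,42), (p11,42), (p12,42)}
  {p10, p11, p12} × {43} = {(p10,43), (p11,43), (p12,43)}
  {p11, p12} × {41, 42} = {(p11,41), (p11,42), (p12,41), (p12,42)}
  {p11, p12} × {41, 43} = {(p11,41), (p11,43), (p12,41), (p12,43)}
  {p11, p12} × {42, 43} = {(p11,42), (p11,43), (p12,42), (p12,43)}
  {p10, p11, p12} × {41, 42} = {(p10,41), (p10,42), (p11,41), (p11,42), (p12,41), (p12,42)}
  {p10, p11, p12} × {41, 43} = {(p10,41), (p10,43), (p11,41), (p11,43), (p12,41), (p12,43)}
  {p10, p11, p12} × {42, 43} = {(p10,42), (p10,43), (p11,42), (p11,43), (p12,42), (p12,43)}
  {p11, p12} × {41, 42, 43} = {(p11,41), (p11,42), (p11,43), (p12,41), (p12,42), (p12,43)}
  {p10, p11, p12} × {41, 42, 43} = {(p10,41), (p10,42), (p10,43), (p11,41), (p11,42), (p11,43), (p12,41), (p12,42), (p12,43)}
These 22 distinct sets form the basis B.
Close under arbitrary unions to get τ_{X×Y}; counting gives |τ_{X×Y}| = 64.


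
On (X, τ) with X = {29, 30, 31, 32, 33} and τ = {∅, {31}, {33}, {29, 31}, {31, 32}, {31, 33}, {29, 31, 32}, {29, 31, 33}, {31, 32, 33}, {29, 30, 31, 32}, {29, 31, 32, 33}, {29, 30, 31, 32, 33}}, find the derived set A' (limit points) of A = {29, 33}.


A' = {30}

For each x ∈ X, list the open sets U ∈ τ with x ∈ U, then check whether U ∩ (A ∖ {x}) ≠ ∅ for every such U.
  x = 29: open {29, 31} ∋ x has {29, 31} ∩ (A ∖ {29}) = ∅, so x is NOT a limit point.
  x = 30: opens ∋ x are {29, 30, 31, 32}, {29, 30, 31, 32, 33}; each meets A ∖ {30}, so x IS a limit point.
  x = 31: open {31} ∋ x has {31} ∩ (A ∖ {31}) = ∅, so x is NOT a limit point.
  x = 32: open {31, 32} ∋ x has {31, 32} ∩ (A ∖ {32}) = ∅, so x is NOT a limit point.
  x = 33: open {33} ∋ x has {33} ∩ (A ∖ {33}) = ∅, so x is NOT a limit point.
Collecting: A' = {30}.


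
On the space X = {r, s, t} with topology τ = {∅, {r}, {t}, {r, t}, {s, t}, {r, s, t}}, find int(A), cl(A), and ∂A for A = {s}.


int(A) = ∅, cl(A) = {s}, ∂A = {s}.

Closed sets in (X, τ) are complements of opens:
  closed(X, τ) = {∅, {r}, {s}, {r, s}, {s, t}, {r, s, t}}.
int(A) = ⋃ {U ∈ τ : U ⊆ A}. Opens contained in A: ∅.
Taking the union of these: int(A) = ∅.
cl(A) = ⋂ {C closed : A ⊆ C}. Closed sets containing A: {s}, {r, s}, {s, t}, {r, s, t}.
Intersecting these: cl(A) = {s}.
∂A = cl(A) ∖ int(A) = {s} ∖ ∅ = {s}.


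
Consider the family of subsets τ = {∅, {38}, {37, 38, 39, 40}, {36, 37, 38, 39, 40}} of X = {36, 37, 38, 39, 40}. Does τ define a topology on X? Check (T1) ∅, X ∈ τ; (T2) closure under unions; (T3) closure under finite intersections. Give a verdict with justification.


τ IS a topology on X.

Axiom (T1): ∅ ∈ τ? Yes; X ∈ τ? Yes.
Axiom (T2/T3): check pairwise unions and intersections of members of τ.
All pairwise intersections and unions checked — each lies in τ. Therefore τ satisfies (T1), (T2), (T3): it IS a topology on X.


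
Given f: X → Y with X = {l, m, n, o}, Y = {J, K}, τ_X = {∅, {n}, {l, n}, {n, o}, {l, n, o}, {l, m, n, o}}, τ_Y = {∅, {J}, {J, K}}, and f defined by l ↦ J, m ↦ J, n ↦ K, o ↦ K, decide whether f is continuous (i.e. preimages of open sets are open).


f is NOT continuous.

Compute f^{-1}(U) for each U ∈ τ_Y:
  U = ∅: f^{-1}(U) = ∅ ∈ τ_X ✓.
  U = {J}: f^{-1}(U) = {l, m} ∉ τ_X ✗.
  U = {J, K}: f^{-1}(U) = {l, m, n, o} ∈ τ_X ✓.
Found U = {J} with f^{-1}(U) = {l, m} not in τ_X. Therefore f is NOT continuous.


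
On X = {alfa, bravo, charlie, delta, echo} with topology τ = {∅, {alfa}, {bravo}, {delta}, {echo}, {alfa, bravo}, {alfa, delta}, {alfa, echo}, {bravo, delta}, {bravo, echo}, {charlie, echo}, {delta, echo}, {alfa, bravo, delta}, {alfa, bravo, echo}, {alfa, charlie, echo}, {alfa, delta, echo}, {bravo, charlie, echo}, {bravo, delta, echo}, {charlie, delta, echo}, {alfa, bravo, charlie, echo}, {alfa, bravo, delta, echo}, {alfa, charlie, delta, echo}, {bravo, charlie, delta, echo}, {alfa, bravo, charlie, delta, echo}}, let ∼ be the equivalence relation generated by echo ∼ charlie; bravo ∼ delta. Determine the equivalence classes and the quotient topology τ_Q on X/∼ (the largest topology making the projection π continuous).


X/∼ = {[alfa], [bravo=delta], [charlie=echo]}; |τ_Q| = 8.

Equivalence classes: [alfa], [bravo=delta], [charlie=echo].
Quotient map π: X → X/∼ sends alfa ↦ [alfa], bravo ↦ [bravo=delta], charlie ↦ [charlie=echo], delta ↦ [bravo=delta], echo ↦ [charlie=echo].
For each subset V ⊆ X/∼, compute π^{-1}(V) ⊆ X and check whether π^{-1}(V) ∈ τ. V is open in τ_Q iff π^{-1}(V) ∈ τ.
  V = {}: π^{-1}(V) = ∅ ∈ τ ✓.
  V = {[alfa]}: π^{-1}(V) = {alfa} ∈ τ ✓.
  V = {[bravo=delta]}: π^{-1}(V) = {bravo, delta} ∈ τ ✓.
  V = {[alfa], [bravo=delta]}: π^{-1}(V) = {alfa, bravo, delta} ∈ τ ✓.
  V = {[charlie=echo]}: π^{-1}(V) = {charlie, echo} ∈ τ ✓.
  V = {[alfa], [charlie=echo]}: π^{-1}(V) = {alfa, charlie, echo} ∈ τ ✓.
  V = {[bravo=delta], [charlie=echo]}: π^{-1}(V) = {bravo, charlie, delta, echo} ∈ τ ✓.
  V = {[alfa], [bravo=delta], [charlie=echo]}: π^{-1}(V) = {alfa, bravo, charlie, delta, echo} ∈ τ ✓.
Open sets in the quotient: τ_Q = {{}, {[alfa]}, {[bravo=delta]}, {[alfa], [bravo=delta]}, {[charlie=echo]}, {[alfa], [charlie=echo]}, {[bravo=delta], [charlie=echo]}, {[alfa], [bravo=delta], [charlie=echo]}} (8 elements).


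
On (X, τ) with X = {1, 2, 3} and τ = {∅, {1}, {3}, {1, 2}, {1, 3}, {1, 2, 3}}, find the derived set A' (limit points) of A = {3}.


A' = ∅

For each x ∈ X, list the open sets U ∈ τ with x ∈ U, then check whether U ∩ (A ∖ {x}) ≠ ∅ for every such U.
  x = 1: open {1} ∋ x has {1} ∩ (A ∖ {1}) = ∅, so x is NOT a limit point.
  x = 2: open {1, 2} ∋ x has {1, 2} ∩ (A ∖ {2}) = ∅, so x is NOT a limit point.
  x = 3: open {3} ∋ x has {3} ∩ (A ∖ {3}) = ∅, so x is NOT a limit point.
Collecting: A' = ∅.


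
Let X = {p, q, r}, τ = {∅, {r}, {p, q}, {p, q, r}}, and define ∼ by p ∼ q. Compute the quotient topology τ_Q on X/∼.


X/∼ = {[p=q], [r]}; |τ_Q| = 4.

Equivalence classes: [p=q], [r].
Quotient map π: X → X/∼ sends p ↦ [p=q], q ↦ [p=q], r ↦ [r].
For each subset V ⊆ X/∼, compute π^{-1}(V) ⊆ X and check whether π^{-1}(V) ∈ τ. V is open in τ_Q iff π^{-1}(V) ∈ τ.
  V = {}: π^{-1}(V) = ∅ ∈ τ ✓.
  V = {[p=q]}: π^{-1}(V) = {p, q} ∈ τ ✓.
  V = {[r]}: π^{-1}(V) = {r} ∈ τ ✓.
  V = {[p=q], [r]}: π^{-1}(V) = {p, q, r} ∈ τ ✓.
Open sets in the quotient: τ_Q = {{}, {[p=q]}, {[r]}, {[p=q], [r]}} (4 elements).


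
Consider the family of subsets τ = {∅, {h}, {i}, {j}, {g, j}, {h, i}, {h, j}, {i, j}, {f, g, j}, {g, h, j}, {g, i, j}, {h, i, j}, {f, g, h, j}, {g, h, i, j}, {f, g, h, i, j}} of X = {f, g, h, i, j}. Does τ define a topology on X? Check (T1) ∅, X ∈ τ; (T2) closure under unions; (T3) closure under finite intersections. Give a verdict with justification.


τ is NOT a topology on X.

Axiom (T1): ∅ ∈ τ? Yes; X ∈ τ? Yes.
Axiom (T2/T3): check pairwise unions and intersections of members of τ.
Counterexample for (T2): {i} ∪ {f, g, j} = {f, g, i, j} ∉ τ. Therefore τ is NOT a topology.


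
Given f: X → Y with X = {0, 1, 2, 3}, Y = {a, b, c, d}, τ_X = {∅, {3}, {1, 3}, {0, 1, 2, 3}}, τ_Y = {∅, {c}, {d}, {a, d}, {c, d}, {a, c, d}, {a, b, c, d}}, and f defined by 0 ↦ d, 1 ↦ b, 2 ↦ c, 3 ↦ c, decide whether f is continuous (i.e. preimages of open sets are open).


f is NOT continuous.

Compute f^{-1}(U) for each U ∈ τ_Y:
  U = ∅: f^{-1}(U) = ∅ ∈ τ_X ✓.
  U = {c}: f^{-1}(U) = {2, 3} ∉ τ_X ✗.
  U = {d}: f^{-1}(U) = {0} ∉ τ_X ✗.
  U = {a, d}: f^{-1}(U) = {0} ∉ τ_X ✗.
  U = {c, d}: f^{-1}(U) = {0, 2, 3} ∉ τ_X ✗.
  U = {a, c, d}: f^{-1}(U) = {0, 2, 3} ∉ τ_X ✗.
  U = {a, b, c, d}: f^{-1}(U) = {0, 1, 2, 3} ∈ τ_X ✓.
Found U = {c} with f^{-1}(U) = {2, 3} not in τ_X. Therefore f is NOT continuous.


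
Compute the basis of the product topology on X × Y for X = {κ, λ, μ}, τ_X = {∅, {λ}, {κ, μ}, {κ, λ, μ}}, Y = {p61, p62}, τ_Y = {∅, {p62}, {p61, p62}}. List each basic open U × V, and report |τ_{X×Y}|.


Basis B = {∅ × ∅, {λ} × {p62}, {κ, μ} × {p62}, {λ} × {p61, p62}, {κ, λ, μ} × {p62}, {κ, μ} × {p61, p62}, {κ, λ, μ} × {p61, p62}}; |τ_{X×Y}| = 9.

Enumerate products U × V with U ∈ τ_X, V ∈ τ_Y (deduplicated):
  ∅ × ∅ = {} (∅)
  {λ} × {p62} = {(λ,p62)}
  {κ, μ} × {p62} = {(κ,p62), (μ,p62)}
  {λ} × {p61, p62} = {(λ,p61), (λ,p62)}
  {κ, λ, μ} × {p62} = {(κ,p62), (λ,p62), (μ,p62)}
  {κ, μ} × {p61, p62} = {(κ,p61), (κ,p62), (μ,p61), (μ,p62)}
  {κ, λ, μ} × {p61, p62} = {(κ,p61), (κ,p62), (λ,p61), (λ,p62), (μ,p61), (μ,p62)}
These 7 distinct sets form the basis B.
Close under arbitrary unions to get τ_{X×Y}; counting gives |τ_{X×Y}| = 9.


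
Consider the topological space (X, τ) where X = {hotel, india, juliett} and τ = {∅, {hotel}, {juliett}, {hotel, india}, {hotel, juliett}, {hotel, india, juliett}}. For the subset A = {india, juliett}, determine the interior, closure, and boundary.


int(A) = {juliett}, cl(A) = {india, juliett}, ∂A = {india}.

Closed sets in (X, τ) are complements of opens:
  closed(X, τ) = {∅, {india}, {juliett}, {hotel, india}, {india, juliett}, {hotel, india, juliett}}.
int(A) = ⋃ {U ∈ τ : U ⊆ A}. Opens contained in A: ∅, {juliett}.
Taking the union of these: int(A) = {juliett}.
cl(A) = ⋂ {C closed : A ⊆ C}. Closed sets containing A: {india, juliett}, {hotel, india, juliett}.
Intersecting these: cl(A) = {india, juliett}.
∂A = cl(A) ∖ int(A) = {india, juliett} ∖ {juliett} = {india}.


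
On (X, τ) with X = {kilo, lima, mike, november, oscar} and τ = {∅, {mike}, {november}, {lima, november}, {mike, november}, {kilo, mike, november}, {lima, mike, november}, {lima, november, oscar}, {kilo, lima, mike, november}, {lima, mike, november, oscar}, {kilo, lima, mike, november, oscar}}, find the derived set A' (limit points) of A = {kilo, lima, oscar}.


A' = {oscar}

For each x ∈ X, list the open sets U ∈ τ with x ∈ U, then check whether U ∩ (A ∖ {x}) ≠ ∅ for every such U.
  x = kilo: open {kilo, mike, november} ∋ x has {kilo, mike, november} ∩ (A ∖ {kilo}) = ∅, so x is NOT a limit point.
  x = lima: open {lima, november} ∋ x has {lima, november} ∩ (A ∖ {lima}) = ∅, so x is NOT a limit point.
  x = mike: open {mike} ∋ x has {mike} ∩ (A ∖ {mike}) = ∅, so x is NOT a limit point.
  x = november: open {november} ∋ x has {november} ∩ (A ∖ {november}) = ∅, so x is NOT a limit point.
  x = oscar: opens ∋ x are {lima, november, oscar}, {lima, mike, november, oscar}, {kilo, lima, mike, november, oscar}; each meets A ∖ {oscar}, so x IS a limit point.
Collecting: A' = {oscar}.


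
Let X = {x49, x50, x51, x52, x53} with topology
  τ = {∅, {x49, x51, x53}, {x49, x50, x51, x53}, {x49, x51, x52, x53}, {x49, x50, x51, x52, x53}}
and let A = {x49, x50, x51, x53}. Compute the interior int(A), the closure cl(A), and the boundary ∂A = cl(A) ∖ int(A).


int(A) = {x49, x50, x51, x53}, cl(A) = {x49, x50, x51, x52, x53}, ∂A = {x52}.

Closed sets in (X, τ) are complements of opens:
  closed(X, τ) = {∅, {x50}, {x52}, {x50, x52}, {x49, x50, x51, x52, x53}}.
int(A) = ⋃ {U ∈ τ : U ⊆ A}. Opens contained in A: ∅, {x49, x51, x53}, {x49, x50, x51, x53}.
Taking the union of these: int(A) = {x49, x50, x51, x53}.
cl(A) = ⋂ {C closed : A ⊆ C}. Closed sets containing A: {x49, x50, x51, x52, x53}.
Intersecting these: cl(A) = {x49, x50, x51, x52, x53}.
∂A = cl(A) ∖ int(A) = {x49, x50, x51, x52, x53} ∖ {x49, x50, x51, x53} = {x52}.


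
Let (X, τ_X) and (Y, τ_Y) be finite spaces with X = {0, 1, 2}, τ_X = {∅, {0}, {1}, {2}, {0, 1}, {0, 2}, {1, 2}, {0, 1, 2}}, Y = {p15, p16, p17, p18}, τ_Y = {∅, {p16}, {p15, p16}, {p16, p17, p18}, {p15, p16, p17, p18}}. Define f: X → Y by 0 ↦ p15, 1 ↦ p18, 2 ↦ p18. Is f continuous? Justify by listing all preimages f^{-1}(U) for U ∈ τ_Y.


f IS continuous.

Compute f^{-1}(U) for each U ∈ τ_Y:
  U = ∅: f^{-1}(U) = ∅ ∈ τ_X ✓.
  U = {p16}: f^{-1}(U) = ∅ ∈ τ_X ✓.
  U = {p15, p16}: f^{-1}(U) = {0} ∈ τ_X ✓.
  U = {p16, p17, p18}: f^{-1}(U) = {1, 2} ∈ τ_X ✓.
  U = {p15, p16, p17, p18}: f^{-1}(U) = {0, 1, 2} ∈ τ_X ✓.
Every preimage lies in τ_X, so f IS continuous.


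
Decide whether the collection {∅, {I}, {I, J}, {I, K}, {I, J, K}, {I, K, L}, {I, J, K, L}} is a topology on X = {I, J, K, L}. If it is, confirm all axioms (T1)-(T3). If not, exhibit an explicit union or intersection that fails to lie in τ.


τ IS a topology on X.

Axiom (T1): ∅ ∈ τ? Yes; X ∈ τ? Yes.
Axiom (T2/T3): check pairwise unions and intersections of members of τ.
All pairwise intersections and unions checked — each lies in τ. Therefore τ satisfies (T1), (T2), (T3): it IS a topology on X.


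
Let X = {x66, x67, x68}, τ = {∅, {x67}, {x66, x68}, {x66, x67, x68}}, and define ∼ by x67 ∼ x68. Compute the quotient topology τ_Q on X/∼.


X/∼ = {[x66], [x67=x68]}; |τ_Q| = 2.

Equivalence classes: [x66], [x67=x68].
Quotient map π: X → X/∼ sends x66 ↦ [x66], x67 ↦ [x67=x68], x68 ↦ [x67=x68].
For each subset V ⊆ X/∼, compute π^{-1}(V) ⊆ X and check whether π^{-1}(V) ∈ τ. V is open in τ_Q iff π^{-1}(V) ∈ τ.
  V = {}: π^{-1}(V) = ∅ ∈ τ ✓.
  V = {[x66]}: π^{-1}(V) = {x66} ∉ τ ✗.
  V = {[x67=x68]}: π^{-1}(V) = {x67, x68} ∉ τ ✗.
  V = {[x66], [x67=x68]}: π^{-1}(V) = {x66, x67, x68} ∈ τ ✓.
Open sets in the quotient: τ_Q = {{}, {[x66], [x67=x68]}} (2 elements).


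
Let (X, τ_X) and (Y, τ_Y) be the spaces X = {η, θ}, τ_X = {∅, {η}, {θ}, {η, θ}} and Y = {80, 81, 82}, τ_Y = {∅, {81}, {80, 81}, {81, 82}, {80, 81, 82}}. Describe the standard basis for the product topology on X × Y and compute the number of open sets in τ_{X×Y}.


Basis B = {∅ × ∅, {η} × {81}, {θ} × {81}, {η} × {80, 81}, {η} × {81, 82}, {η, θ} × {81}, {θ} × {80, 81}, {θ} × {81, 82}, {η} × {80, 81, 82}, {θ} × {80, 81, 82}, {η, θ} × {80, 81}, {η, θ} × {81, 82}, {η, θ} × {80, 81, 82}}; |τ_{X×Y}| = 25.

Enumerate products U × V with U ∈ τ_X, V ∈ τ_Y (deduplicated):
  ∅ × ∅ = {} (∅)
  {η} × {81} = {(η,81)}
  {θ} × {81} = {(θ,81)}
  {η} × {80, 81} = {(η,80), (η,81)}
  {η} × {81, 82} = {(η,81), (η,82)}
  {η, θ} × {81} = {(η,81), (θ,81)}
  {θ} × {80, 81} = {(θ,80), (θ,81)}
  {θ} × {81, 82} = {(θ,81), (θ,82)}
  {η} × {80, 81, 82} = {(η,80), (η,81), (η,82)}
  {θ} × {80, 81, 82} = {(θ,80), (θ,81), (θ,82)}
  {η, θ} × {80, 81} = {(η,80), (η,81), (θ,80), (θ,81)}
  {η, θ} × {81, 82} = {(η,81), (η,82), (θ,81), (θ,82)}
  {η, θ} × {80, 81, 82} = {(η,80), (η,81), (η,82), (θ,80), (θ,81), (θ,82)}
These 13 distinct sets form the basis B.
Close under arbitrary unions to get τ_{X×Y}; counting gives |τ_{X×Y}| = 25.


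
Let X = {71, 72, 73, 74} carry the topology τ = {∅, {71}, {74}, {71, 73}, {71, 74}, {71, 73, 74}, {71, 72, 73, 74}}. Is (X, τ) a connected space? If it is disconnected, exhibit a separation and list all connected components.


(X, τ) is connected.

Find clopen sets (U ∈ τ with X ∖ U ∈ τ):
  U = ∅, X ∖ U = {71, 72, 73, 74} — both open, so U is clopen.
  U = {71, 72, 73, 74}, X ∖ U = ∅ — both open, so U is clopen.
Only trivial clopens (∅ and X) exist, so (X, τ) is connected.
Compute connected components by grouping points that agree on all clopens:
  component: {71, 72, 73, 74}


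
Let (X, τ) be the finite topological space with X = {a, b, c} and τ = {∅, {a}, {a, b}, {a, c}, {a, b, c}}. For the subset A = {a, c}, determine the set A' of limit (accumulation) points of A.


A' = {b, c}

For each x ∈ X, list the open sets U ∈ τ with x ∈ U, then check whether U ∩ (A ∖ {x}) ≠ ∅ for every such U.
  x = a: open {a} ∋ x has {a} ∩ (A ∖ {a}) = ∅, so x is NOT a limit point.
  x = b: opens ∋ x are {a, b}, {a, b, c}; each meets A ∖ {b}, so x IS a limit point.
  x = c: opens ∋ x are {a, c}, {a, b, c}; each meets A ∖ {c}, so x IS a limit point.
Collecting: A' = {b, c}.


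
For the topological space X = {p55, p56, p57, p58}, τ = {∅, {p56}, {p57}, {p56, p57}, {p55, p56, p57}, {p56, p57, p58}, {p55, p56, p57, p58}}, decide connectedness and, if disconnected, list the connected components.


(X, τ) is connected.

Find clopen sets (U ∈ τ with X ∖ U ∈ τ):
  U = ∅, X ∖ U = {p55, p56, p57, p58} — both open, so U is clopen.
  U = {p55, p56, p57, p58}, X ∖ U = ∅ — both open, so U is clopen.
Only trivial clopens (∅ and X) exist, so (X, τ) is connected.
Compute connected components by grouping points that agree on all clopens:
  component: {p55, p56, p57, p58}


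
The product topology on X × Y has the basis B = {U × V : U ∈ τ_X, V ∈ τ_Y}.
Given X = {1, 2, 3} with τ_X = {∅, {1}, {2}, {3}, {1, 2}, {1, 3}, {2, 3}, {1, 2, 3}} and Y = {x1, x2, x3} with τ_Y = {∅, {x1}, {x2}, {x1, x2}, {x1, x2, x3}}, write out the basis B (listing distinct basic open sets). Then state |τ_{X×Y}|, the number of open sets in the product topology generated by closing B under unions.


Basis B = {∅ × ∅, {1} × {x1}, {1} × {x2}, {2} × {x1}, {2} × {x2}, {3} × {x1}, {3} × {x2}, {1} × {x1, x2}, {1, 2} × {x1}, {1, 3} × {x1}, {1, 2} × {x2}, {1, 3} × {x2}, {2} × {x1, x2}, {2, 3} × {x1}, {2, 3} × {x2}, {3} × {x1, x2}, {1} × {x1, x2, x3}, {1, 2, 3} × {x1}, {1, 2, 3} × {x2}, {2} × {x1, x2, x3}, {3} × {x1, x2, x3}, {1, 2} × {x1, x2}, {1, 3} × {x1, x2}, {2, 3} × {x1, x2}, {1, 2} × {x1, x2, x3}, {1, 3} × {x1, x2, x3}, {1, 2, 3} × {x1, x2}, {2, 3} × {x1, x2, x3}, {1, 2, 3} × {x1, x2, x3}}; |τ_{X×Y}| = 125.

Enumerate products U × V with U ∈ τ_X, V ∈ τ_Y (deduplicated):
  ∅ × ∅ = {} (∅)
  {1} × {x1} = {(1,x1)}
  {1} × {x2} = {(1,x2)}
  {2} × {x1} = {(2,x1)}
  {2} × {x2} = {(2,x2)}
  {3} × {x1} = {(3,x1)}
  {3} × {x2} = {(3,x2)}
  {1} × {x1, x2} = {(1,x1), (1,x2)}
  {1, 2} × {x1} = {(1,x1), (2,x1)}
  {1, 3} × {x1} = {(1,x1), (3,x1)}
  {1, 2} × {x2} = {(1,x2), (2,x2)}
  {1, 3} × {x2} = {(1,x2), (3,x2)}
  {2} × {x1, x2} = {(2,x1), (2,x2)}
  {2, 3} × {x1} = {(2,x1), (3,x1)}
  {2, 3} × {x2} = {(2,x2), (3,x2)}
  {3} × {x1, x2} = {(3,x1), (3,x2)}
  {1} × {x1, x2, x3} = {(1,x1), (1,x2), (1,x3)}
  {1, 2, 3} × {x1} = {(1,x1), (2,x1), (3,x1)}
  {1, 2, 3} × {x2} = {(1,x2), (2,x2), (3,x2)}
  {2} × {x1, x2, x3} = {(2,x1), (2,x2), (2,x3)}
  {3} × {x1, x2, x3} = {(3,x1), (3,x2), (3,x3)}
  {1, 2} × {x1, x2} = {(1,x1), (1,x2), (2,x1), (2,x2)}
  {1, 3} × {x1, x2} = {(1,x1), (1,x2), (3,x1), (3,x2)}
  {2, 3} × {x1, x2} = {(2,x1), (2,x2), (3,x1), (3,x2)}
  {1, 2} × {x1, x2, x3} = {(1,x1), (1,x2), (1,x3), (2,x1), (2,x2), (2,x3)}
  {1, 3} × {x1, x2, x3} = {(1,x1), (1,x2), (1,x3), (3,x1), (3,x2), (3,x3)}
  {1, 2, 3} × {x1, x2} = {(1,x1), (1,x2), (2,x1), (2,x2), (3,x1), (3,x2)}
  {2, 3} × {x1, x2, x3} = {(2,x1), (2,x2), (2,x3), (3,x1), (3,x2), (3,x3)}
  {1, 2, 3} × {x1, x2, x3} = {(1,x1), (1,x2), (1,x3), (2,x1), (2,x2), (2,x3), (3,x1), (3,x2), (3,x3)}
These 29 distinct sets form the basis B.
Close under arbitrary unions to get τ_{X×Y}; counting gives |τ_{X×Y}| = 125.
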